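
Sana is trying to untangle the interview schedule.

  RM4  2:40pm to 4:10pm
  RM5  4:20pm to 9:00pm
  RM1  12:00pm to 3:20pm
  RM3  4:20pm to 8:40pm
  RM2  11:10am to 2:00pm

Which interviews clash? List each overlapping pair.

Sorted by start: RM2, RM1, RM4, RM3, RM5.
RM1 starts before RM2 ends → RM2 and RM1 overlap.
RM4 starts after RM2 ends, so RM2 has no further overlaps.
RM4 starts before RM1 ends → RM1 and RM4 overlap.
RM3 starts after RM1 ends, so RM1 has no further overlaps.
RM3 starts after RM4 ends, so RM4 has no further overlaps.
RM5 starts before RM3 ends → RM3 and RM5 overlap.

RM1 & RM2, RM1 & RM4, RM3 & RM5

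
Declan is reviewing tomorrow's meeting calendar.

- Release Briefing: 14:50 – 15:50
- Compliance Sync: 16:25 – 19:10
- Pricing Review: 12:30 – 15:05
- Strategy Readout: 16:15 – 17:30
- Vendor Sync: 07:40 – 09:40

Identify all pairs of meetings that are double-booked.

Compliance Sync & Strategy Readout, Pricing Review & Release Briefing

Check each pair: they overlap iff neither finishes before the other starts.
Sorted by start: Vendor Sync, Pricing Review, Release Briefing, Strategy Readout, Compliance Sync.
Pricing Review starts after Vendor Sync ends — done with Vendor Sync.
Release Briefing starts before Pricing Review ends → Pricing Review and Release Briefing overlap.
Strategy Readout starts after Pricing Review ends — done with Pricing Review.
Strategy Readout starts after Release Briefing ends — done with Release Briefing.
Compliance Sync starts before Strategy Readout ends → Strategy Readout and Compliance Sync overlap.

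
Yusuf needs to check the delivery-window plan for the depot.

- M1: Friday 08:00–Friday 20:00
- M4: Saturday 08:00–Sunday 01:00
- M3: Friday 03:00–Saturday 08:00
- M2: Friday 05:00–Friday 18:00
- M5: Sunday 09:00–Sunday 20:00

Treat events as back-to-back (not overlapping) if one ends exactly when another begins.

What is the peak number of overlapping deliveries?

Sweep the timeline, counting +1 at each start and −1 at each end (ends before starts at a tie):
Friday 03:00 start M3 → 1
Friday 05:00 start M2 → 2
Friday 08:00 start M1 → 3
Friday 18:00 end M2 → 2
Friday 20:00 end M1 → 1
Saturday 08:00 end M3 → 0
Saturday 08:00 start M4 → 1
Sunday 01:00 end M4 → 0
Sunday 09:00 start M5 → 1
Sunday 20:00 end M5 → 0
Peak is 3, at Friday 08:00 (M1, M2, M3).

3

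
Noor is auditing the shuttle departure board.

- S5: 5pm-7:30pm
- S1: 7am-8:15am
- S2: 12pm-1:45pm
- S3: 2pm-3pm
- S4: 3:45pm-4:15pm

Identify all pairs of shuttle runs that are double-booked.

no overlapping pairs

Sorted by start: S1, S2, S3, S4, S5.
S2 starts after S1 ends, so S1 has no further overlaps.
S3 starts after S2 ends, so S2 has no further overlaps.
S4 starts after S3 ends, so S3 has no further overlaps.
S5 starts after S4 ends.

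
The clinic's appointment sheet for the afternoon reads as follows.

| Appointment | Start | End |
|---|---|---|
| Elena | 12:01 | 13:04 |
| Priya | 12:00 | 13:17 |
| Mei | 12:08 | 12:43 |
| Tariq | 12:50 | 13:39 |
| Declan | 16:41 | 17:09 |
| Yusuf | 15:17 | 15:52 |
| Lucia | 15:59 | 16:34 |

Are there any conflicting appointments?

Yes

Sorted by start: Priya, Elena, Mei, Tariq, Yusuf, Lucia, Declan.
Elena starts before Priya ends → Priya and Elena overlap.
That's a conflict, so the schedule is not conflict-free.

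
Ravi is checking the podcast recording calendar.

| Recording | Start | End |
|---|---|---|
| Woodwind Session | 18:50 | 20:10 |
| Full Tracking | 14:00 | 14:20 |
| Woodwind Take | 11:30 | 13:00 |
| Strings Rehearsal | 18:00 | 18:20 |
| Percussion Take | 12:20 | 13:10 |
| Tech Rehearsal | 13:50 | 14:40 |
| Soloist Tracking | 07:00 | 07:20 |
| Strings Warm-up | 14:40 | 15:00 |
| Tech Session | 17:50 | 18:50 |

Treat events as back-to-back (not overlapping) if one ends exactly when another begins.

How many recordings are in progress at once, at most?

2

Walk through starts and ends in time order (an end at T is processed before a start at T):
07:00 start Soloist Tracking → 1
07:20 end Soloist Tracking → 0
11:30 start Woodwind Take → 1
12:20 start Percussion Take → 2
13:00 end Woodwind Take → 1
13:10 end Percussion Take → 0
13:50 start Tech Rehearsal → 1
14:00 start Full Tracking → 2
14:20 end Full Tracking → 1
14:40 end Tech Rehearsal → 0
14:40 start Strings Warm-up → 1
15:00 end Strings Warm-up → 0
17:50 start Tech Session → 1
18:00 start Strings Rehearsal → 2
18:20 end Strings Rehearsal → 1
18:50 end Tech Session → 0
18:50 start Woodwind Session → 1
20:10 end Woodwind Session → 0
Peak is 2, at 12:20 (Percussion Take, Woodwind Take).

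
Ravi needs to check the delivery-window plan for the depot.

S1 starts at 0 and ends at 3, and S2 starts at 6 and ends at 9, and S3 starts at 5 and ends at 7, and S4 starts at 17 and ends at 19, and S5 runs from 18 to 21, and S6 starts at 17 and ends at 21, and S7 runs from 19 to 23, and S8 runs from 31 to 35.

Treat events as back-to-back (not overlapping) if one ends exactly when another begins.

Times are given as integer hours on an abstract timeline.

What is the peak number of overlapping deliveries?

Sort all start/end points and keep a running count:
0 start S1 → 1
3 end S1 → 0
5 start S3 → 1
6 start S2 → 2
7 end S3 → 1
9 end S2 → 0
17 start S4 → 1
17 start S6 → 2
18 start S5 → 3
19 end S4 → 2
19 start S7 → 3
21 end S5 → 2
21 end S6 → 1
23 end S7 → 0
31 start S8 → 1
35 end S8 → 0
Peak is 3, at 18 (S4, S5, S6).

3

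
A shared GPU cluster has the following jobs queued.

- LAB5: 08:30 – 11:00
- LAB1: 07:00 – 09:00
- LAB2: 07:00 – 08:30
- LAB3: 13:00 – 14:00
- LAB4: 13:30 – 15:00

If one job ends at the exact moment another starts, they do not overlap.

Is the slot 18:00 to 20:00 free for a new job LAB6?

LAB1: ends 09:00 at or before LAB6 starts 18:00 → clear.
LAB2: ends 08:30 at or before LAB6 starts 18:00 → clear.
LAB5: ends 11:00 at or before LAB6 starts 18:00 → clear.
LAB3: ends 14:00 at or before LAB6 starts 18:00 → clear.
LAB4: ends 15:00 at or before LAB6 starts 18:00 → clear.

Yes — the slot is free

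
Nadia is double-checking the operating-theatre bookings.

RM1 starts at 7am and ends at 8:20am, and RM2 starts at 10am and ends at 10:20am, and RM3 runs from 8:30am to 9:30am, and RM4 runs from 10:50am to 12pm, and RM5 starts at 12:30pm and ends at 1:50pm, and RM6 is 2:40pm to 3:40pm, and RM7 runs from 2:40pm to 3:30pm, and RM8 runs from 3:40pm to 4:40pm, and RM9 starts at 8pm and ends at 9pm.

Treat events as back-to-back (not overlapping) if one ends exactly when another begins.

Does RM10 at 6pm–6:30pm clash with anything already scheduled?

No — it doesn't clash with anything

RM1: ends 8:20am at or before RM10 starts 6pm → clear.
RM3: ends 9:30am at or before RM10 starts 6pm → clear.
RM2: ends 10:20am at or before RM10 starts 6pm → clear.
RM4: ends 12pm at or before RM10 starts 6pm → clear.
RM5: ends 1:50pm at or before RM10 starts 6pm → clear.
RM6: ends 3:40pm at or before RM10 starts 6pm → clear.
RM7: ends 3:30pm at or before RM10 starts 6pm → clear.
RM8: ends 4:40pm at or before RM10 starts 6pm → clear.
RM9: starts 8pm at or after RM10 ends 6:30pm → clear.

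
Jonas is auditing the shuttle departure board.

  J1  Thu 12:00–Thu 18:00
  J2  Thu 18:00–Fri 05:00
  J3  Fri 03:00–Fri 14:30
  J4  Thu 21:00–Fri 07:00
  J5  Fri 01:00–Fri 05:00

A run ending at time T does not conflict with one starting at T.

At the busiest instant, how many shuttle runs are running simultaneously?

4

Walk through starts and ends in time order (an end at T is processed before a start at T):
Thu 12:00 start J1 → 1
Thu 18:00 end J1 → 0
Thu 18:00 start J2 → 1
Thu 21:00 start J4 → 2
Fri 01:00 start J5 → 3
Fri 03:00 start J3 → 4
Fri 05:00 end J2 → 3
Fri 05:00 end J5 → 2
Fri 07:00 end J4 → 1
Fri 14:30 end J3 → 0
Peak is 4, at Fri 03:00 (J2, J3, J4, J5).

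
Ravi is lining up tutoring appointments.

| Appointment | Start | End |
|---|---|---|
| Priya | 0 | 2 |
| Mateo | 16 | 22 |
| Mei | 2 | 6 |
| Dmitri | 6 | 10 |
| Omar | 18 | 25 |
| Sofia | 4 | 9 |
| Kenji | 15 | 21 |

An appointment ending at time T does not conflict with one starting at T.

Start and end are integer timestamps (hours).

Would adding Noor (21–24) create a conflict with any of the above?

Priya: ends 2 at or before Noor starts 21 → clear.
Mei: ends 6 at or before Noor starts 21 → clear.
Sofia: ends 9 at or before Noor starts 21 → clear.
Dmitri: ends 10 at or before Noor starts 21 → clear.
Kenji: ends 21 at or before Noor starts 21 → clear.
Mateo: starts 16 before Noor ends 24, and ends 22 after Noor starts 21 → overlap.
Omar: starts 18 before Noor ends 24, and ends 25 after Noor starts 21 → overlap.
Noor overlaps Mateo, Omar.

Yes — it overlaps Mateo, Omar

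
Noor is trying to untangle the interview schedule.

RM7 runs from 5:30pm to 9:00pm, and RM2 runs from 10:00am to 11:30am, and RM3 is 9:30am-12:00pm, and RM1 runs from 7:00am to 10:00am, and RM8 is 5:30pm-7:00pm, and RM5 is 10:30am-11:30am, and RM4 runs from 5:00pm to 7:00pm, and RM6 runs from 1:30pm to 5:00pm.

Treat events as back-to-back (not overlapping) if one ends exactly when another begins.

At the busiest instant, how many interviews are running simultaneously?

3

Sort all start/end points and keep a running count:
7:00am start RM1 → 1
9:30am start RM3 → 2
10:00am end RM1 → 1
10:00am start RM2 → 2
10:30am start RM5 → 3
11:30am end RM2 → 2
11:30am end RM5 → 1
12:00pm end RM3 → 0
1:30pm start RM6 → 1
5:00pm end RM6 → 0
5:00pm start RM4 → 1
5:30pm start RM7 → 2
5:30pm start RM8 → 3
7:00pm end RM4 → 2
7:00pm end RM8 → 1
9:00pm end RM7 → 0
Peak is 3, at 10:30am (RM2, RM3, RM5).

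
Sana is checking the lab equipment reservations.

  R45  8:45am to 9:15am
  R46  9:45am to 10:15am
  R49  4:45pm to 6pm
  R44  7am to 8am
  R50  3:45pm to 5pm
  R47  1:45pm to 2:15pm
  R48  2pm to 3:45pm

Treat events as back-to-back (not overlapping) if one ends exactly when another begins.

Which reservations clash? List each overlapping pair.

R47 & R48, R49 & R50

Sorted by start: R44, R45, R46, R47, R48, R50, R49.
R45 starts after R44 ends, so nothing later overlaps R44 either.
R46 starts after R45 ends, so nothing later overlaps R45 either.
R47 starts after R46 ends, so nothing later overlaps R46 either.
R48 starts before R47 ends → R47 and R48 overlap.
R50 starts after R47 ends, so nothing later overlaps R47 either.
R50 starts exactly when R48 ends (back-to-back, no overlap), so nothing later overlaps R48 either.
R49 starts before R50 ends → R50 and R49 overlap.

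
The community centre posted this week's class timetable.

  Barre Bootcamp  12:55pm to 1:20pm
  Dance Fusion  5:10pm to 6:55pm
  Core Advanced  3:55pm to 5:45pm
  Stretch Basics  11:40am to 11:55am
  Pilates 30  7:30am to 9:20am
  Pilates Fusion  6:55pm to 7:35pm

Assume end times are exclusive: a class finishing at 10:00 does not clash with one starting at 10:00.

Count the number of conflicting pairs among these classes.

1

Sorted by start: Pilates 30, Stretch Basics, Barre Bootcamp, Core Advanced, Dance Fusion, Pilates Fusion.
Stretch Basics starts after Pilates 30 ends, so nothing later overlaps Pilates 30 either.
Barre Bootcamp starts after Stretch Basics ends, so nothing later overlaps Stretch Basics either.
Core Advanced starts after Barre Bootcamp ends, so nothing later overlaps Barre Bootcamp either.
Dance Fusion starts before Core Advanced ends → Core Advanced and Dance Fusion overlap.
Pilates Fusion starts after Core Advanced ends.
Pilates Fusion starts exactly when Dance Fusion ends (back-to-back, no overlap).
Overlapping pairs: Core Advanced & Dance Fusion — 1 in total.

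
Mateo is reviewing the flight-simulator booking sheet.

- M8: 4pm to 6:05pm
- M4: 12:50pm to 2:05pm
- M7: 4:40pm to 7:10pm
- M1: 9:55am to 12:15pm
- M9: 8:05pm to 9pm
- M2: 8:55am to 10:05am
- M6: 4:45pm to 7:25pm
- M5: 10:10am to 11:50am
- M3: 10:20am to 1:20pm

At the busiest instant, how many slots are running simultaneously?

Sort all start/end points and keep a running count:
8:55am start M2 → 1
9:55am start M1 → 2
10:05am end M2 → 1
10:10am start M5 → 2
10:20am start M3 → 3
11:50am end M5 → 2
12:15pm end M1 → 1
12:50pm start M4 → 2
1:20pm end M3 → 1
2:05pm end M4 → 0
4pm start M8 → 1
4:40pm start M7 → 2
4:45pm start M6 → 3
6:05pm end M8 → 2
7:10pm end M7 → 1
7:25pm end M6 → 0
8:05pm start M9 → 1
9pm end M9 → 0
Peak is 3, at 10:20am (M1, M3, M5).

3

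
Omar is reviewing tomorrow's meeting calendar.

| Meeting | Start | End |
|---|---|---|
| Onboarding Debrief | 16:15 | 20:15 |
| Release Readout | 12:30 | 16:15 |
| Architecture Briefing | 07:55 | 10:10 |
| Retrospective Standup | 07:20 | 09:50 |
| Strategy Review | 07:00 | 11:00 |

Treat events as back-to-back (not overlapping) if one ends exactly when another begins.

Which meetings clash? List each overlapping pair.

Sorted by start: Strategy Review, Retrospective Standup, Architecture Briefing, Release Readout, Onboarding Debrief.
Retrospective Standup starts before Strategy Review ends → Strategy Review and Retrospective Standup overlap.
Architecture Briefing starts before Strategy Review ends → Strategy Review and Architecture Briefing overlap.
Release Readout starts after Strategy Review ends, so Strategy Review has no further overlaps.
Architecture Briefing starts before Retrospective Standup ends → Retrospective Standup and Architecture Briefing overlap.
Release Readout starts after Retrospective Standup ends, so Retrospective Standup has no further overlaps.
Release Readout starts after Architecture Briefing ends, so Architecture Briefing has no further overlaps.
Onboarding Debrief starts exactly when Release Readout ends (back-to-back, no overlap).

Architecture Briefing & Retrospective Standup, Architecture Briefing & Strategy Review, Retrospective Standup & Strategy Review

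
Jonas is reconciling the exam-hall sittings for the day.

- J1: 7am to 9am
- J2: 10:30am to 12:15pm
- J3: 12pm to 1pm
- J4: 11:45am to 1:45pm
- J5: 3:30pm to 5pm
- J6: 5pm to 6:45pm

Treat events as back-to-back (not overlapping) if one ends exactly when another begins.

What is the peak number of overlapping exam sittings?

Walk through starts and ends in time order (an end at T is processed before a start at T):
7am start J1 → 1
9am end J1 → 0
10:30am start J2 → 1
11:45am start J4 → 2
12pm start J3 → 3
12:15pm end J2 → 2
1pm end J3 → 1
1:45pm end J4 → 0
3:30pm start J5 → 1
5pm end J5 → 0
5pm start J6 → 1
6:45pm end J6 → 0
Peak is 3, at 12pm (J2, J3, J4).

3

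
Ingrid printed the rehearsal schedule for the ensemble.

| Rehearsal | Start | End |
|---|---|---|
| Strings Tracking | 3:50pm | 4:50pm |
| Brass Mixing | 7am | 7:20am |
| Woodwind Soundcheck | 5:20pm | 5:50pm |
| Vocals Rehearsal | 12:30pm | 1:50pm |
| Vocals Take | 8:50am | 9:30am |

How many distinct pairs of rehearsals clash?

Two intervals overlap when each starts before the other ends.
Sorted by start: Brass Mixing, Vocals Take, Vocals Rehearsal, Strings Tracking, Woodwind Soundcheck.
Vocals Take starts after Brass Mixing ends, so Brass Mixing has no further overlaps.
Vocals Rehearsal starts after Vocals Take ends, so Vocals Take has no further overlaps.
Strings Tracking starts after Vocals Rehearsal ends, so Vocals Rehearsal has no further overlaps.
Woodwind Soundcheck starts after Strings Tracking ends.
No pair overlaps.

0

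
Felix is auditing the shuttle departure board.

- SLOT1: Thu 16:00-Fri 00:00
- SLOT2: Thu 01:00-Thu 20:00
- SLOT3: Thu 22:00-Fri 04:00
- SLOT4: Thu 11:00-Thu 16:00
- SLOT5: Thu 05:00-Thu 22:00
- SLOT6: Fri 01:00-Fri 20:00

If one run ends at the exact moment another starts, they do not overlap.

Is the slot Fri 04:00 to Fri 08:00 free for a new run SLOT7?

SLOT2: ends Thu 20:00 at or before SLOT7 starts Fri 04:00 → clear.
SLOT5: ends Thu 22:00 at or before SLOT7 starts Fri 04:00 → clear.
SLOT4: ends Thu 16:00 at or before SLOT7 starts Fri 04:00 → clear.
SLOT1: ends Fri 00:00 at or before SLOT7 starts Fri 04:00 → clear.
SLOT3: ends Fri 04:00 at or before SLOT7 starts Fri 04:00 → clear.
SLOT6: starts Fri 01:00 before SLOT7 ends Fri 08:00, and ends Fri 20:00 after SLOT7 starts Fri 04:00 → overlap.
SLOT7 overlaps SLOT6.

No — it overlaps SLOT6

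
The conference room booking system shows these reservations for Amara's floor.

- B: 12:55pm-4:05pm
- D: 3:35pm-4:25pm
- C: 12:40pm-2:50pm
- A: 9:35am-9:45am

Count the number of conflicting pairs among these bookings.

2

Sorted by start: A, C, B, D.
C starts after A ends, so nothing later overlaps A either.
B starts before C ends → C and B overlap.
D starts after C ends.
D starts before B ends → B and D overlap.
Overlapping pairs: B & C, B & D — 2 in total.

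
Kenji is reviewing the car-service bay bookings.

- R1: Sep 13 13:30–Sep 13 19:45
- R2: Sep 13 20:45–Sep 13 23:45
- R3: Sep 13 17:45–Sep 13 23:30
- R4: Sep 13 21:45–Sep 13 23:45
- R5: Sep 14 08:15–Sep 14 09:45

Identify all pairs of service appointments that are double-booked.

R1 & R3, R2 & R3, R2 & R4, R3 & R4

Sorted by start: R1, R3, R2, R4, R5.
R3 starts before R1 ends → R1 and R3 overlap.
R2 starts after R1 ends, so R1 has no further overlaps.
R2 starts before R3 ends → R3 and R2 overlap.
R4 starts before R3 ends → R3 and R4 overlap.
R5 starts after R3 ends.
R4 starts before R2 ends → R2 and R4 overlap.
R5 starts after R2 ends.
R5 starts after R4 ends.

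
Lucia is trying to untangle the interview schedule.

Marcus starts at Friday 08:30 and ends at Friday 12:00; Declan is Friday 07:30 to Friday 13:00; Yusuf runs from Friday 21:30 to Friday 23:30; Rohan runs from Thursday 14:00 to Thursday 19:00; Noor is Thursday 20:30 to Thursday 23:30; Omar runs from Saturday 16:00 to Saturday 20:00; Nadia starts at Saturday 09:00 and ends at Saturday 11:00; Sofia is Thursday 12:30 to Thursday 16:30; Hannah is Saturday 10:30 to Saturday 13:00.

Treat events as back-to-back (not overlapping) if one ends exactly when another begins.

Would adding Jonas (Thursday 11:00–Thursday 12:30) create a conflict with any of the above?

Sofia: starts Thursday 12:30 at or after Jonas ends Thursday 12:30 → clear.
Rohan: starts Thursday 14:00 at or after Jonas ends Thursday 12:30 → clear.
Noor: starts Thursday 20:30 at or after Jonas ends Thursday 12:30 → clear.
Declan: starts Friday 07:30 at or after Jonas ends Thursday 12:30 → clear.
Marcus: starts Friday 08:30 at or after Jonas ends Thursday 12:30 → clear.
Yusuf: starts Friday 21:30 at or after Jonas ends Thursday 12:30 → clear.
Nadia: starts Saturday 09:00 at or after Jonas ends Thursday 12:30 → clear.
Hannah: starts Saturday 10:30 at or after Jonas ends Thursday 12:30 → clear.
Omar: starts Saturday 16:00 at or after Jonas ends Thursday 12:30 → clear.

No — it doesn't clash with anything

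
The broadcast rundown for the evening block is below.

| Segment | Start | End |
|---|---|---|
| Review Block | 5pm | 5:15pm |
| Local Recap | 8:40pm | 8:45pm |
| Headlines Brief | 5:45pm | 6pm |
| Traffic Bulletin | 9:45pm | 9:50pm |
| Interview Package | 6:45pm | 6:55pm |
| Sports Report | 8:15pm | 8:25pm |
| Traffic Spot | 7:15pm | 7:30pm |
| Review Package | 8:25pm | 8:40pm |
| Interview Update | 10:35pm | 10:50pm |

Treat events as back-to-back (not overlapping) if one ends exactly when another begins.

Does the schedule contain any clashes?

Sorted by start: Review Block, Headlines Brief, Interview Package, Traffic Spot, Sports Report, Review Package, Local Recap, Traffic Bulletin, Interview Update.
Headlines Brief starts after Review Block ends, so Review Block has no further overlaps.
Interview Package starts after Headlines Brief ends, so Headlines Brief has no further overlaps.
Traffic Spot starts after Interview Package ends, so Interview Package has no further overlaps.
Sports Report starts after Traffic Spot ends, so Traffic Spot has no further overlaps.
Review Package starts exactly when Sports Report ends (back-to-back, no overlap), so Sports Report has no further overlaps.
Local Recap starts exactly when Review Package ends (back-to-back, no overlap), so Review Package has no further overlaps.
Traffic Bulletin starts after Local Recap ends, so Local Recap has no further overlaps.
Interview Update starts after Traffic Bulletin ends.
Every pair is clear; the schedule has no overlaps.

No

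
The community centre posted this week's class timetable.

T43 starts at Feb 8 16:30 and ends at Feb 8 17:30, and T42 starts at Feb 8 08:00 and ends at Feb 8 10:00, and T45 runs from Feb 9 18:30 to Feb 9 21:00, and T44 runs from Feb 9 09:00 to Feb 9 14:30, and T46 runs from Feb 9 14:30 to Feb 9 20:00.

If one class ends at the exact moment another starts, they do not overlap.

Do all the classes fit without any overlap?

No

Sorted by start: T42, T43, T44, T46, T45.
T43 starts after T42 ends; T42 is clear from here.
T44 starts after T43 ends; T43 is clear from here.
T46 starts exactly when T44 ends (back-to-back, no overlap); T44 is clear from here.
T45 starts before T46 ends → T46 and T45 overlap.
That's a conflict, so the schedule is not conflict-free.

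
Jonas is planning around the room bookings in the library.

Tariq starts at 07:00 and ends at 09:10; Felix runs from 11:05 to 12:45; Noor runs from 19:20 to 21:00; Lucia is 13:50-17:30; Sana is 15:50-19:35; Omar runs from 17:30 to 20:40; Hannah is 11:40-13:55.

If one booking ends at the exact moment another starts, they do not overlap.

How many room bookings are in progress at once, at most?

3

Sort all start/end points and keep a running count:
07:00 start Tariq → 1
09:10 end Tariq → 0
11:05 start Felix → 1
11:40 start Hannah → 2
12:45 end Felix → 1
13:50 start Lucia → 2
13:55 end Hannah → 1
15:50 start Sana → 2
17:30 end Lucia → 1
17:30 start Omar → 2
19:20 start Noor → 3
19:35 end Sana → 2
20:40 end Omar → 1
21:00 end Noor → 0
Peak is 3, at 19:20 (Noor, Omar, Sana).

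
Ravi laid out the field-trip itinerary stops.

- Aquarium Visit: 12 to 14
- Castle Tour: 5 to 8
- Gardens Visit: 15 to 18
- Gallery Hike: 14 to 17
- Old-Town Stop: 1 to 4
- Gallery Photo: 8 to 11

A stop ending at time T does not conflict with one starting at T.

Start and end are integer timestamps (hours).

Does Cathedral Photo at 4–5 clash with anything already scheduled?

No — it doesn't clash with anything

Old-Town Stop: ends 4 at or before Cathedral Photo starts 4 → clear.
Castle Tour: starts 5 at or after Cathedral Photo ends 5 → clear.
Gallery Photo: starts 8 at or after Cathedral Photo ends 5 → clear.
Aquarium Visit: starts 12 at or after Cathedral Photo ends 5 → clear.
Gallery Hike: starts 14 at or after Cathedral Photo ends 5 → clear.
Gardens Visit: starts 15 at or after Cathedral Photo ends 5 → clear.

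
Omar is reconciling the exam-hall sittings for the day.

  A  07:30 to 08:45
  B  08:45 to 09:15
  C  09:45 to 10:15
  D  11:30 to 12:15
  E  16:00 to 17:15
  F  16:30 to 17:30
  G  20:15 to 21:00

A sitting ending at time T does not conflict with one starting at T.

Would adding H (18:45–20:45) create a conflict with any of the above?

Yes — it overlaps G

A: ends 08:45 at or before H starts 18:45 → clear.
B: ends 09:15 at or before H starts 18:45 → clear.
C: ends 10:15 at or before H starts 18:45 → clear.
D: ends 12:15 at or before H starts 18:45 → clear.
E: ends 17:15 at or before H starts 18:45 → clear.
F: ends 17:30 at or before H starts 18:45 → clear.
G: starts 20:15 before H ends 20:45, and ends 21:00 after H starts 18:45 → overlap.
H overlaps G.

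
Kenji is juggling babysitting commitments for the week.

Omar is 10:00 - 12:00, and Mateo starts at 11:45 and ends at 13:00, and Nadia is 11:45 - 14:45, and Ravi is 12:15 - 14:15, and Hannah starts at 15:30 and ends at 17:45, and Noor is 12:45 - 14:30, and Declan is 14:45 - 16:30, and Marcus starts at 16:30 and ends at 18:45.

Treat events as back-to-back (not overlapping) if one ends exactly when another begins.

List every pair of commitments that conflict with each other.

Sorted by start: Omar, Mateo, Nadia, Ravi, Noor, Declan, Hannah, Marcus.
Mateo starts before Omar ends → Omar and Mateo overlap.
Nadia starts before Omar ends → Omar and Nadia overlap.
Ravi starts after Omar ends; Omar is clear from here.
Nadia starts before Mateo ends → Mateo and Nadia overlap.
Ravi starts before Mateo ends → Mateo and Ravi overlap.
Noor starts before Mateo ends → Mateo and Noor overlap.
Declan starts after Mateo ends; Mateo is clear from here.
Ravi starts before Nadia ends → Nadia and Ravi overlap.
Noor starts before Nadia ends → Nadia and Noor overlap.
Declan starts exactly when Nadia ends (back-to-back, no overlap); Nadia is clear from here.
Noor starts before Ravi ends → Ravi and Noor overlap.
Declan starts after Ravi ends; Ravi is clear from here.
Declan starts after Noor ends; Noor is clear from here.
Hannah starts before Declan ends → Declan and Hannah overlap.
Marcus starts exactly when Declan ends (back-to-back, no overlap).
Marcus starts before Hannah ends → Hannah and Marcus overlap.

Declan & Hannah, Hannah & Marcus, Mateo & Nadia, Mateo & Noor, Mateo & Omar, Mateo & Ravi, Nadia & Noor, Nadia & Omar, Nadia & Ravi, Noor & Ravi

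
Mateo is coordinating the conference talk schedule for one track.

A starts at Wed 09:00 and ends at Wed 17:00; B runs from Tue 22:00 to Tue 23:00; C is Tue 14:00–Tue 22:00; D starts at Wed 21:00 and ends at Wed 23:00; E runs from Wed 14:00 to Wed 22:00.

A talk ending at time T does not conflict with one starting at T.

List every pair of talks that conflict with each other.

A & E, D & E

Check each pair: they overlap iff neither finishes before the other starts.
Sorted by start: C, B, A, E, D.
B starts exactly when C ends (back-to-back, no overlap) — done with C.
A starts after B ends — done with B.
E starts before A ends → A and E overlap.
D starts after A ends.
D starts before E ends → E and D overlap.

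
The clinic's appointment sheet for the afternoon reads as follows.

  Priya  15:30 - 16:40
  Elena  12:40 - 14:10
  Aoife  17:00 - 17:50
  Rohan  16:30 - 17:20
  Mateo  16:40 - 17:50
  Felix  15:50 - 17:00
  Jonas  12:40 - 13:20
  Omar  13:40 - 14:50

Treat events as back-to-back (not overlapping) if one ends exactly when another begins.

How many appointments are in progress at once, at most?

Sweep the timeline, counting +1 at each start and −1 at each end (ends before starts at a tie):
12:40 start Elena → 1
12:40 start Jonas → 2
13:20 end Jonas → 1
13:40 start Omar → 2
14:10 end Elena → 1
14:50 end Omar → 0
15:30 start Priya → 1
15:50 start Felix → 2
16:30 start Rohan → 3
16:40 end Priya → 2
16:40 start Mateo → 3
17:00 end Felix → 2
17:00 start Aoife → 3
17:20 end Rohan → 2
17:50 end Aoife → 1
17:50 end Mateo → 0
Peak is 3, at 16:30 (Felix, Priya, Rohan).

3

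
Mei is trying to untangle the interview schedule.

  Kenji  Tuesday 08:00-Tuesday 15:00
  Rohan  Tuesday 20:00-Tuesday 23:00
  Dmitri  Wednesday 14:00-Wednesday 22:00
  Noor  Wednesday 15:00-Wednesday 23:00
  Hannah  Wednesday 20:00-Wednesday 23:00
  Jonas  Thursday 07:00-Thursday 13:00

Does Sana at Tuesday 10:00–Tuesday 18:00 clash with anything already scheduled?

Yes — it overlaps Kenji

Kenji: starts Tuesday 08:00 before Sana ends Tuesday 18:00, and ends Tuesday 15:00 after Sana starts Tuesday 10:00 → overlap.
Rohan: starts Tuesday 20:00 at or after Sana ends Tuesday 18:00 → clear.
Dmitri: starts Wednesday 14:00 at or after Sana ends Tuesday 18:00 → clear.
Noor: starts Wednesday 15:00 at or after Sana ends Tuesday 18:00 → clear.
Hannah: starts Wednesday 20:00 at or after Sana ends Tuesday 18:00 → clear.
Jonas: starts Thursday 07:00 at or after Sana ends Tuesday 18:00 → clear.
Sana overlaps Kenji.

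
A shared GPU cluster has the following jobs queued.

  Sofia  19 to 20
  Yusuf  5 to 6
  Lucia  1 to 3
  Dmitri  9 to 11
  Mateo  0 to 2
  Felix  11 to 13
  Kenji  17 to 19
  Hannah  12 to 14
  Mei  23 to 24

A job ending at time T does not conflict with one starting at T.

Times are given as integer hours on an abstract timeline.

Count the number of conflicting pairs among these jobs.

Two intervals overlap when each starts before the other ends.
Sorted by start: Mateo, Lucia, Yusuf, Dmitri, Felix, Hannah, Kenji, Sofia, Mei.
Lucia starts before Mateo ends → Mateo and Lucia overlap.
Yusuf starts after Mateo ends; Mateo is clear from here.
Yusuf starts after Lucia ends; Lucia is clear from here.
Dmitri starts after Yusuf ends; Yusuf is clear from here.
Felix starts exactly when Dmitri ends (back-to-back, no overlap); Dmitri is clear from here.
Hannah starts before Felix ends → Felix and Hannah overlap.
Kenji starts after Felix ends; Felix is clear from here.
Kenji starts after Hannah ends; Hannah is clear from here.
Sofia starts exactly when Kenji ends (back-to-back, no overlap); Kenji is clear from here.
Mei starts after Sofia ends.
Overlapping pairs: Felix & Hannah, Lucia & Mateo — 2 in total.

2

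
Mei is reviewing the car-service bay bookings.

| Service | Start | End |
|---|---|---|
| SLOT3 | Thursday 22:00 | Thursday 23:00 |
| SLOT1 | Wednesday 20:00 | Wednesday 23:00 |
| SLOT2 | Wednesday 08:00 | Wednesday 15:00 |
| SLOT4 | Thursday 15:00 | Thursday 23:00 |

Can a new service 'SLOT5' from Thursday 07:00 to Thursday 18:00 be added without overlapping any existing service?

No — it overlaps SLOT4

SLOT2: ends Wednesday 15:00 at or before SLOT5 starts Thursday 07:00 → clear.
SLOT1: ends Wednesday 23:00 at or before SLOT5 starts Thursday 07:00 → clear.
SLOT4: starts Thursday 15:00 before SLOT5 ends Thursday 18:00, and ends Thursday 23:00 after SLOT5 starts Thursday 07:00 → overlap.
SLOT3: starts Thursday 22:00 at or after SLOT5 ends Thursday 18:00 → clear.
SLOT5 overlaps SLOT4.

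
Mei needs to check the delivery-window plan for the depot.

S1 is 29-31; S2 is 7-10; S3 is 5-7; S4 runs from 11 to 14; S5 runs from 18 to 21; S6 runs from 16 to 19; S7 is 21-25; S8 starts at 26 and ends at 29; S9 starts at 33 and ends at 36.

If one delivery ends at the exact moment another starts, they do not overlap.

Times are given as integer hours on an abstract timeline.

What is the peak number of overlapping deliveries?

2

Sort all start/end points and keep a running count:
5 start S3 → 1
7 end S3 → 0
7 start S2 → 1
10 end S2 → 0
11 start S4 → 1
14 end S4 → 0
16 start S6 → 1
18 start S5 → 2
19 end S6 → 1
21 end S5 → 0
21 start S7 → 1
25 end S7 → 0
26 start S8 → 1
29 end S8 → 0
29 start S1 → 1
31 end S1 → 0
33 start S9 → 1
36 end S9 → 0
Peak is 2, at 18 (S5, S6).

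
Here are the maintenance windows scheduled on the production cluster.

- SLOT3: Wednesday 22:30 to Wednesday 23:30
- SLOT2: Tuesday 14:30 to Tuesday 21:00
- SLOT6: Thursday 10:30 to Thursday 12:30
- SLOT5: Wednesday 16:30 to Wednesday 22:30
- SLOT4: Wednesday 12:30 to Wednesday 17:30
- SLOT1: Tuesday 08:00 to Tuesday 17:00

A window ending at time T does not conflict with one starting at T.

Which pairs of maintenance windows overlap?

SLOT1 & SLOT2, SLOT4 & SLOT5

Sorted by start: SLOT1, SLOT2, SLOT4, SLOT5, SLOT3, SLOT6.
SLOT2 starts before SLOT1 ends → SLOT1 and SLOT2 overlap.
SLOT4 starts after SLOT1 ends; SLOT1 is clear from here.
SLOT4 starts after SLOT2 ends; SLOT2 is clear from here.
SLOT5 starts before SLOT4 ends → SLOT4 and SLOT5 overlap.
SLOT3 starts after SLOT4 ends; SLOT4 is clear from here.
SLOT3 starts exactly when SLOT5 ends (back-to-back, no overlap); SLOT5 is clear from here.
SLOT6 starts after SLOT3 ends.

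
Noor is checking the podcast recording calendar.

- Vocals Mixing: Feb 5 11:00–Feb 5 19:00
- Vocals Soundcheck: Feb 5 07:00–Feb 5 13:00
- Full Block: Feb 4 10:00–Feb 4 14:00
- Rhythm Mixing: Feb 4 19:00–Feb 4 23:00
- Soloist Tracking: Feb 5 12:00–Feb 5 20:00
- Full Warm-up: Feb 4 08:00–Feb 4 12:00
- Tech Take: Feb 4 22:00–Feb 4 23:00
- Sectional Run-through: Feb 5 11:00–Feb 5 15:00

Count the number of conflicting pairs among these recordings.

8

Sorted by start: Full Warm-up, Full Block, Rhythm Mixing, Tech Take, Vocals Soundcheck, Sectional Run-through, Vocals Mixing, Soloist Tracking.
Full Block starts before Full Warm-up ends → Full Warm-up and Full Block overlap.
Rhythm Mixing starts after Full Warm-up ends, so nothing later overlaps Full Warm-up either.
Rhythm Mixing starts after Full Block ends, so nothing later overlaps Full Block either.
Tech Take starts before Rhythm Mixing ends → Rhythm Mixing and Tech Take overlap.
Vocals Soundcheck starts after Rhythm Mixing ends, so nothing later overlaps Rhythm Mixing either.
Vocals Soundcheck starts after Tech Take ends, so nothing later overlaps Tech Take either.
Sectional Run-through starts before Vocals Soundcheck ends → Vocals Soundcheck and Sectional Run-through overlap.
Vocals Mixing starts before Vocals Soundcheck ends → Vocals Soundcheck and Vocals Mixing overlap.
Soloist Tracking starts before Vocals Soundcheck ends → Vocals Soundcheck and Soloist Tracking overlap.
Vocals Mixing starts before Sectional Run-through ends → Sectional Run-through and Vocals Mixing overlap.
Soloist Tracking starts before Sectional Run-through ends → Sectional Run-through and Soloist Tracking overlap.
Soloist Tracking starts before Vocals Mixing ends → Vocals Mixing and Soloist Tracking overlap.
Overlapping pairs: Full Block & Full Warm-up, Rhythm Mixing & Tech Take, Sectional Run-through & Soloist Tracking, Sectional Run-through & Vocals Mixing, Sectional Run-through & Vocals Soundcheck, Soloist Tracking & Vocals Mixing, Soloist Tracking & Vocals Soundcheck, Vocals Mixing & Vocals Soundcheck — 8 in total.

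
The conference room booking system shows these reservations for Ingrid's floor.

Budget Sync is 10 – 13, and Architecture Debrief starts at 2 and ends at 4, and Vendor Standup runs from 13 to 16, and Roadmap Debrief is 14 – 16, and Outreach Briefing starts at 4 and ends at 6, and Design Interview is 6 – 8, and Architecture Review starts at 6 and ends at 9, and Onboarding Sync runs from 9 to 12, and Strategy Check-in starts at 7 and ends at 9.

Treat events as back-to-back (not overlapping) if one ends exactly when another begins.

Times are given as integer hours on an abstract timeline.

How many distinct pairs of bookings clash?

Check each pair: they overlap iff neither finishes before the other starts.
Sorted by start: Architecture Debrief, Outreach Briefing, Architecture Review, Design Interview, Strategy Check-in, Onboarding Sync, Budget Sync, Vendor Standup, Roadmap Debrief.
Outreach Briefing starts exactly when Architecture Debrief ends (back-to-back, no overlap), so nothing later overlaps Architecture Debrief either.
Architecture Review starts exactly when Outreach Briefing ends (back-to-back, no overlap), so nothing later overlaps Outreach Briefing either.
Design Interview starts before Architecture Review ends → Architecture Review and Design Interview overlap.
Strategy Check-in starts before Architecture Review ends → Architecture Review and Strategy Check-in overlap.
Onboarding Sync starts exactly when Architecture Review ends (back-to-back, no overlap), so nothing later overlaps Architecture Review either.
Strategy Check-in starts before Design Interview ends → Design Interview and Strategy Check-in overlap.
Onboarding Sync starts after Design Interview ends, so nothing later overlaps Design Interview either.
Onboarding Sync starts exactly when Strategy Check-in ends (back-to-back, no overlap), so nothing later overlaps Strategy Check-in either.
Budget Sync starts before Onboarding Sync ends → Onboarding Sync and Budget Sync overlap.
Vendor Standup starts after Onboarding Sync ends, so nothing later overlaps Onboarding Sync either.
Vendor Standup starts exactly when Budget Sync ends (back-to-back, no overlap), so nothing later overlaps Budget Sync either.
Roadmap Debrief starts before Vendor Standup ends → Vendor Standup and Roadmap Debrief overlap.
Overlapping pairs: Architecture Review & Design Interview, Architecture Review & Strategy Check-in, Budget Sync & Onboarding Sync, Design Interview & Strategy Check-in, Roadmap Debrief & Vendor Standup — 5 in total.

5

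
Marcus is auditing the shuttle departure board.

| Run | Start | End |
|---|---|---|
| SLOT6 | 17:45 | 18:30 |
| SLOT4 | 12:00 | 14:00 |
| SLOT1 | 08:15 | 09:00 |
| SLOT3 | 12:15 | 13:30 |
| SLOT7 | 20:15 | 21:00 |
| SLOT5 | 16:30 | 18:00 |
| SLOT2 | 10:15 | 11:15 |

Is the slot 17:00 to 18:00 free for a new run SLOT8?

No — it overlaps SLOT5, SLOT6

SLOT1: ends 09:00 at or before SLOT8 starts 17:00 → clear.
SLOT2: ends 11:15 at or before SLOT8 starts 17:00 → clear.
SLOT4: ends 14:00 at or before SLOT8 starts 17:00 → clear.
SLOT3: ends 13:30 at or before SLOT8 starts 17:00 → clear.
SLOT5: starts 16:30 before SLOT8 ends 18:00, and ends 18:00 after SLOT8 starts 17:00 → overlap.
SLOT6: starts 17:45 before SLOT8 ends 18:00, and ends 18:30 after SLOT8 starts 17:00 → overlap.
SLOT7: starts 20:15 at or after SLOT8 ends 18:00 → clear.
SLOT8 overlaps SLOT5, SLOT6.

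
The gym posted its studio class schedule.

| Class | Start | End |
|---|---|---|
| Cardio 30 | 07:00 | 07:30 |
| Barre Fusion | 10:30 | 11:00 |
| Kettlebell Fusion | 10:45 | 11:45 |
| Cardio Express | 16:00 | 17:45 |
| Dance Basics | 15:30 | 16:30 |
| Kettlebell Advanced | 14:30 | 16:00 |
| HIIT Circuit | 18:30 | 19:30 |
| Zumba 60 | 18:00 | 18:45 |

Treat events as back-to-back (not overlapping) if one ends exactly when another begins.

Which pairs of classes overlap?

Barre Fusion & Kettlebell Fusion, Cardio Express & Dance Basics, Dance Basics & Kettlebell Advanced, HIIT Circuit & Zumba 60

Sorted by start: Cardio 30, Barre Fusion, Kettlebell Fusion, Kettlebell Advanced, Dance Basics, Cardio Express, Zumba 60, HIIT Circuit.
Barre Fusion starts after Cardio 30 ends; Cardio 30 is clear from here.
Kettlebell Fusion starts before Barre Fusion ends → Barre Fusion and Kettlebell Fusion overlap.
Kettlebell Advanced starts after Barre Fusion ends; Barre Fusion is clear from here.
Kettlebell Advanced starts after Kettlebell Fusion ends; Kettlebell Fusion is clear from here.
Dance Basics starts before Kettlebell Advanced ends → Kettlebell Advanced and Dance Basics overlap.
Cardio Express starts exactly when Kettlebell Advanced ends (back-to-back, no overlap); Kettlebell Advanced is clear from here.
Cardio Express starts before Dance Basics ends → Dance Basics and Cardio Express overlap.
Zumba 60 starts after Dance Basics ends; Dance Basics is clear from here.
Zumba 60 starts after Cardio Express ends; Cardio Express is clear from here.
HIIT Circuit starts before Zumba 60 ends → Zumba 60 and HIIT Circuit overlap.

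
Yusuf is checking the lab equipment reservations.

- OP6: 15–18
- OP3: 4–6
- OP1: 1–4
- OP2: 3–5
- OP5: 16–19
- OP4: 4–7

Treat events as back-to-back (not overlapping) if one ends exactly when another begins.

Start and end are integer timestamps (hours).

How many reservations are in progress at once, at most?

3

Sort all start/end points and keep a running count:
1 start OP1 → 1
3 start OP2 → 2
4 end OP1 → 1
4 start OP3 → 2
4 start OP4 → 3
5 end OP2 → 2
6 end OP3 → 1
7 end OP4 → 0
15 start OP6 → 1
16 start OP5 → 2
18 end OP6 → 1
19 end OP5 → 0
Peak is 3, at 4 (OP2, OP3, OP4).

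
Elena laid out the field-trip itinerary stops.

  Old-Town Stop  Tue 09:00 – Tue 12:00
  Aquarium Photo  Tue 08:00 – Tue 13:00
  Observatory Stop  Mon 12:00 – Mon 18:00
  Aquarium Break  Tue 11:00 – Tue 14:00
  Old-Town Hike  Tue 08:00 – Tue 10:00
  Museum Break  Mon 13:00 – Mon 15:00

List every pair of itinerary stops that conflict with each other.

Aquarium Break & Aquarium Photo, Aquarium Break & Old-Town Stop, Aquarium Photo & Old-Town Hike, Aquarium Photo & Old-Town Stop, Museum Break & Observatory Stop, Old-Town Hike & Old-Town Stop

Sorted by start: Observatory Stop, Museum Break, Aquarium Photo, Old-Town Hike, Old-Town Stop, Aquarium Break.
Museum Break starts before Observatory Stop ends → Observatory Stop and Museum Break overlap.
Aquarium Photo starts after Observatory Stop ends, so nothing later overlaps Observatory Stop either.
Aquarium Photo starts after Museum Break ends, so nothing later overlaps Museum Break either.
Old-Town Hike starts before Aquarium Photo ends → Aquarium Photo and Old-Town Hike overlap.
Old-Town Stop starts before Aquarium Photo ends → Aquarium Photo and Old-Town Stop overlap.
Aquarium Break starts before Aquarium Photo ends → Aquarium Photo and Aquarium Break overlap.
Old-Town Stop starts before Old-Town Hike ends → Old-Town Hike and Old-Town Stop overlap.
Aquarium Break starts after Old-Town Hike ends.
Aquarium Break starts before Old-Town Stop ends → Old-Town Stop and Aquarium Break overlap.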